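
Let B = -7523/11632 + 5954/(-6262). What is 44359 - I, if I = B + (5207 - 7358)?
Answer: 1693942708897/36419792 ≈ 46512.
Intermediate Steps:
B = -58182977/36419792 (B = -7523*1/11632 + 5954*(-1/6262) = -7523/11632 - 2977/3131 = -58182977/36419792 ≈ -1.5976)
I = -78397155569/36419792 (I = -58182977/36419792 + (5207 - 7358) = -58182977/36419792 - 2151 = -78397155569/36419792 ≈ -2152.6)
44359 - I = 44359 - 1*(-78397155569/36419792) = 44359 + 78397155569/36419792 = 1693942708897/36419792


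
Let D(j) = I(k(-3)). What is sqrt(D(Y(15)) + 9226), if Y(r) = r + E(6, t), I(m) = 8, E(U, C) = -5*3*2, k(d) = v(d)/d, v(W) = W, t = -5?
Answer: 9*sqrt(114) ≈ 96.094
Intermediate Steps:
k(d) = 1 (k(d) = d/d = 1)
E(U, C) = -30 (E(U, C) = -15*2 = -30)
Y(r) = -30 + r (Y(r) = r - 30 = -30 + r)
D(j) = 8
sqrt(D(Y(15)) + 9226) = sqrt(8 + 9226) = sqrt(9234) = 9*sqrt(114)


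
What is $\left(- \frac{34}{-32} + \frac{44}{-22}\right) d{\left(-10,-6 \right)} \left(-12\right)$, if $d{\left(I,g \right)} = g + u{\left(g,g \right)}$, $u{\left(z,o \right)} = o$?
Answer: $-135$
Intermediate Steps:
$d{\left(I,g \right)} = 2 g$ ($d{\left(I,g \right)} = g + g = 2 g$)
$\left(- \frac{34}{-32} + \frac{44}{-22}\right) d{\left(-10,-6 \right)} \left(-12\right) = \left(- \frac{34}{-32} + \frac{44}{-22}\right) 2 \left(-6\right) \left(-12\right) = \left(\left(-34\right) \left(- \frac{1}{32}\right) + 44 \left(- \frac{1}{22}\right)\right) \left(-12\right) \left(-12\right) = \left(\frac{17}{16} - 2\right) \left(-12\right) \left(-12\right) = \left(- \frac{15}{16}\right) \left(-12\right) \left(-12\right) = \frac{45}{4} \left(-12\right) = -135$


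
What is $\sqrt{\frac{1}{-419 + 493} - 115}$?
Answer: $\frac{i \sqrt{629666}}{74} \approx 10.723 i$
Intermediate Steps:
$\sqrt{\frac{1}{-419 + 493} - 115} = \sqrt{\frac{1}{74} - 115} = \sqrt{- \frac{8509}{74}} = \frac{i \sqrt{629666}}{74}$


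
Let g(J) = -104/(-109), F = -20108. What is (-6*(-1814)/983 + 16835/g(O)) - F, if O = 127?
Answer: 296971749/7864 ≈ 37763.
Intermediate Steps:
g(J) = 104/109 (g(J) = -104*(-1/109) = 104/109)
(-6*(-1814)/983 + 16835/g(O)) - F = (-6*(-1814)/983 + 16835/(104/109)) - 1*(-20108) = (10884*(1/983) + 16835*(109/104)) + 20108 = (10884/983 + 141155/8) + 20108 = 138842437/7864 + 20108 = 296971749/7864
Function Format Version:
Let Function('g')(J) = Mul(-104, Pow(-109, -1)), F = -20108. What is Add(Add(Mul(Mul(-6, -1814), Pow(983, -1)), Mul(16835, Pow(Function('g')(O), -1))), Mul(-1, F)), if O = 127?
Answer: Rational(296971749, 7864) ≈ 37763.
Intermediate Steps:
Function('g')(J) = Rational(104, 109) (Function('g')(J) = Mul(-104, Rational(-1, 109)) = Rational(104, 109))
Add(Add(Mul(Mul(-6, -1814), Pow(983, -1)), Mul(16835, Pow(Function('g')(O), -1))), Mul(-1, F)) = Add(Add(Mul(Mul(-6, -1814), Pow(983, -1)), Mul(16835, Pow(Rational(104, 109), -1))), Mul(-1, -20108)) = Add(Add(Mul(10884, Rational(1, 983)), Mul(16835, Rational(109, 104))), 20108) = Add(Add(Rational(10884, 983), Rational(141155, 8)), 20108) = Add(Rational(138842437, 7864), 20108) = Rational(296971749, 7864)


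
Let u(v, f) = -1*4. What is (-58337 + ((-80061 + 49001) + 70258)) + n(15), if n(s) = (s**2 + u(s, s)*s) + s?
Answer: -18959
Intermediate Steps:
u(v, f) = -4
n(s) = s**2 - 3*s (n(s) = (s**2 - 4*s) + s = s**2 - 3*s)
(-58337 + ((-80061 + 49001) + 70258)) + n(15) = (-58337 + ((-80061 + 49001) + 70258)) + 15*(-3 + 15) = (-58337 + (-31060 + 70258)) + 15*12 = (-58337 + 39198) + 180 = -19139 + 180 = -18959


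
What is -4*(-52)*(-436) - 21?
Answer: -90709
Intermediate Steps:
-4*(-52)*(-436) - 21 = 208*(-436) - 21 = -90688 - 21 = -90709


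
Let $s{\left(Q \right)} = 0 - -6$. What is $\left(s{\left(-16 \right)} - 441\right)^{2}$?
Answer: $189225$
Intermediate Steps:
$s{\left(Q \right)} = 6$ ($s{\left(Q \right)} = 0 + 6 = 6$)
$\left(s{\left(-16 \right)} - 441\right)^{2} = \left(6 - 441\right)^{2} = \left(-435\right)^{2} = 189225$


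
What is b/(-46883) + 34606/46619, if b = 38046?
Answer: -151233376/2185638577 ≈ -0.069194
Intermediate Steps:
b/(-46883) + 34606/46619 = 38046/(-46883) + 34606/46619 = 38046*(-1/46883) + 34606*(1/46619) = -38046/46883 + 34606/46619 = -151233376/2185638577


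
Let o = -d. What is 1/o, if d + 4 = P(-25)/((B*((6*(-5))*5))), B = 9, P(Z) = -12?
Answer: 225/898 ≈ 0.25056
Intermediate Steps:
d = -898/225 (d = -4 - 12/(9*((6*(-5))*5)) = -4 - 12/(9*(-30*5)) = -4 - 12/(9*(-150)) = -4 - 12/(-1350) = -4 - 12*(-1/1350) = -4 + 2/225 = -898/225 ≈ -3.9911)
o = 898/225 (o = -1*(-898/225) = 898/225 ≈ 3.9911)
1/o = 1/(898/225) = 225/898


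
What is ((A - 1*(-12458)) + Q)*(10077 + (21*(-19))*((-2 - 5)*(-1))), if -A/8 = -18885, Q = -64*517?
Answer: 950197800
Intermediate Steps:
Q = -33088
A = 151080 (A = -8*(-18885) = 151080)
((A - 1*(-12458)) + Q)*(10077 + (21*(-19))*((-2 - 5)*(-1))) = ((151080 - 1*(-12458)) - 33088)*(10077 + (21*(-19))*((-2 - 5)*(-1))) = ((151080 + 12458) - 33088)*(10077 - (-2793)*(-1)) = (163538 - 33088)*(10077 - 399*7) = 130450*(10077 - 2793) = 130450*7284 = 950197800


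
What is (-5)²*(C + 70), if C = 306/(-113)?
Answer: 190100/113 ≈ 1682.3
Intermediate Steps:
C = -306/113 (C = 306*(-1/113) = -306/113 ≈ -2.7080)
(-5)²*(C + 70) = (-5)²*(-306/113 + 70) = 25*(7604/113) = 190100/113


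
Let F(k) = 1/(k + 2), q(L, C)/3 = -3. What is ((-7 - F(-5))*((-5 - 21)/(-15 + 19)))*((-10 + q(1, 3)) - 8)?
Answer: -1170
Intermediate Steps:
q(L, C) = -9 (q(L, C) = 3*(-3) = -9)
F(k) = 1/(2 + k)
((-7 - F(-5))*((-5 - 21)/(-15 + 19)))*((-10 + q(1, 3)) - 8) = ((-7 - 1/(2 - 5))*((-5 - 21)/(-15 + 19)))*((-10 - 9) - 8) = ((-7 - 1/(-3))*(-26/4))*(-19 - 8) = ((-7 - 1*(-⅓))*(-26*¼))*(-27) = ((-7 + ⅓)*(-13/2))*(-27) = -20/3*(-13/2)*(-27) = (130/3)*(-27) = -1170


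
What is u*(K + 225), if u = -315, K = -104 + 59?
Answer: -56700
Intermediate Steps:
K = -45
u*(K + 225) = -315*(-45 + 225) = -315*180 = -56700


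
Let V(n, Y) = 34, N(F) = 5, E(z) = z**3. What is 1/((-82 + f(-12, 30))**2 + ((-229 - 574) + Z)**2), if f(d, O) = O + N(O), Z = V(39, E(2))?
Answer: 1/593570 ≈ 1.6847e-6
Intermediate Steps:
Z = 34
f(d, O) = 5 + O (f(d, O) = O + 5 = 5 + O)
1/((-82 + f(-12, 30))**2 + ((-229 - 574) + Z)**2) = 1/((-82 + (5 + 30))**2 + ((-229 - 574) + 34)**2) = 1/((-82 + 35)**2 + (-803 + 34)**2) = 1/((-47)**2 + (-769)**2) = 1/(2209 + 591361) = 1/593570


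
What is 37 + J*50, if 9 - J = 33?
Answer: -1163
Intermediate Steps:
J = -24 (J = 9 - 1*33 = 9 - 33 = -24)
37 + J*50 = 37 - 24*50 = 37 - 1200 = -1163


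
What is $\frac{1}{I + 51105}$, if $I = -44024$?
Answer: $\frac{1}{7081} \approx 0.00014122$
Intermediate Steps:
$\frac{1}{I + 51105} = \frac{1}{-44024 + 51105} = \frac{1}{7081}$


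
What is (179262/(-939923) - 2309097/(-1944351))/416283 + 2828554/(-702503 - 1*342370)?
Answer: -95220506751271174451/35174659760162217393 ≈ -2.7071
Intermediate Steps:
(179262/(-939923) - 2309097/(-1944351))/416283 + 2828554/(-702503 - 1*342370) = (179262*(-1/939923) - 2309097*(-1/1944351))*(1/416283) + 2828554/(-702503 - 342370) = (-179262/939923 + 24829/20907)*(1/416283) + 2828554/(-1044873) = (19589517533/19650970161)*(1/416283) + 2828554*(-1/1044873) = 19589517533/8180364811531563 - 2828554/1044873 = -95220506751271174451/35174659760162217393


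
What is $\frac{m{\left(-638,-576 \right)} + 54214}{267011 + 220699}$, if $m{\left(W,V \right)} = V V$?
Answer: $\frac{38599}{48771} \approx 0.79143$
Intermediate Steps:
$m{\left(W,V \right)} = V^{2}$
$\frac{m{\left(-638,-576 \right)} + 54214}{267011 + 220699} = \frac{\left(-576\right)^{2} + 54214}{267011 + 220699} = \frac{331776 + 54214}{487710} = 385990 \cdot \frac{1}{487710} = \frac{38599}{48771}$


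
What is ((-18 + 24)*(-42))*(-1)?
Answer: 252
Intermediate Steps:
((-18 + 24)*(-42))*(-1) = (6*(-42))*(-1) = -252*(-1) = 252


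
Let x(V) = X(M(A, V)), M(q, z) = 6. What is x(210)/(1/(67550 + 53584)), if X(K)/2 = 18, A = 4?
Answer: 4360824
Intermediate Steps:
X(K) = 36 (X(K) = 2*18 = 36)
x(V) = 36
x(210)/(1/(67550 + 53584)) = 36/(1/(67550 + 53584)) = 36/(1/121134) = 36*121134 = 4360824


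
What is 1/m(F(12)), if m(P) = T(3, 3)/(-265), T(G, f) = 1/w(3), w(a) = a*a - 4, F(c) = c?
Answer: -1325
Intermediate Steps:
w(a) = -4 + a² (w(a) = a² - 4 = -4 + a²)
T(G, f) = ⅕ (T(G, f) = 1/(-4 + 3²) = 1/(-4 + 9) = 1/5 = ⅕)
m(P) = -1/1325 (m(P) = (⅕)/(-265) = (⅕)*(-1/265) = -1/1325)
1/m(F(12)) = 1/(-1/1325) = -1325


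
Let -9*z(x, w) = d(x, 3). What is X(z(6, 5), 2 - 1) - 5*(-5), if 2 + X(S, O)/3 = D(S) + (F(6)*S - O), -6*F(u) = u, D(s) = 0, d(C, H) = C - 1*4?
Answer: 50/3 ≈ 16.667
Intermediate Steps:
d(C, H) = -4 + C (d(C, H) = C - 4 = -4 + C)
F(u) = -u/6
z(x, w) = 4/9 - x/9 (z(x, w) = -(-4 + x)/9 = 4/9 - x/9)
X(S, O) = -6 - 3*O - 3*S (X(S, O) = -6 + 3*(0 + ((-1/6*6)*S - O)) = -6 + 3*(0 + (-S - O)) = -6 + 3*(0 + (-O - S)) = -6 + 3*(-O - S) = -6 + (-3*O - 3*S) = -6 - 3*O - 3*S)
X(z(6, 5), 2 - 1) - 5*(-5) = (-6 - 3*(2 - 1) - 3*(4/9 - 1/9*6)) - 5*(-5) = (-6 - 3*1 - 3*(4/9 - 2/3)) + 25 = (-6 - 3 - 3*(-2/9)) + 25 = (-6 - 3 + 2/3) + 25 = -25/3 + 25 = 50/3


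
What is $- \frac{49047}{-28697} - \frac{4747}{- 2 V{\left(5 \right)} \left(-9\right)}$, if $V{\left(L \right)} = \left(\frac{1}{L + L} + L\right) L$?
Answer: $- \frac{113712086}{13171923} \approx -8.6329$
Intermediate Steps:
$V{\left(L \right)} = L \left(L + \frac{1}{2 L}\right)$ ($V{\left(L \right)} = \left(\frac{1}{2 L} + L\right) L = \left(L + \frac{1}{2 L}\right) L = L \left(L + \frac{1}{2 L}\right)$)
$- \frac{49047}{-28697} - \frac{4747}{- 2 V{\left(5 \right)} \left(-9\right)} = - \frac{49047}{-28697} - \frac{4747}{- 2 \left(\frac{1}{2} + 5^{2}\right) \left(-9\right)} = \left(-49047\right) \left(- \frac{1}{28697}\right) - \frac{4747}{- 2 \left(\frac{1}{2} + 25\right) \left(-9\right)} = \frac{49047}{28697} - \frac{4747}{\left(-2\right) \frac{51}{2} \left(-9\right)} = \frac{49047}{28697} - \frac{4747}{\left(-51\right) \left(-9\right)} = \frac{49047}{28697} - \frac{4747}{459} = - \frac{113712086}{13171923}$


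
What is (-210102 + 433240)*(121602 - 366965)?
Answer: -54749809094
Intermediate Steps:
(-210102 + 433240)*(121602 - 366965) = 223138*(-245363) = -54749809094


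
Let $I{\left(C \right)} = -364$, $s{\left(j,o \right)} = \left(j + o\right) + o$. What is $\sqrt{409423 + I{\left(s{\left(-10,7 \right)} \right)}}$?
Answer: $3 \sqrt{45451} \approx 639.58$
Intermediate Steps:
$s{\left(j,o \right)} = j + 2 o$
$\sqrt{409423 + I{\left(s{\left(-10,7 \right)} \right)}} = \sqrt{409423 - 364} = \sqrt{409059} = 3 \sqrt{45451}$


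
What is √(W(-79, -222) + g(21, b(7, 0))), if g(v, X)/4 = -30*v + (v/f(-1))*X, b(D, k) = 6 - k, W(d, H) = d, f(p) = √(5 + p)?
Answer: I*√2347 ≈ 48.446*I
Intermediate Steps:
g(v, X) = -120*v + 2*X*v (g(v, X) = 4*(-30*v + (v/(√(5 - 1)))*X) = 4*(-30*v + (v/(√4))*X) = 4*(-30*v + (v/2)*X) = 4*(-30*v + X*v/2) = -120*v + 2*X*v)
√(W(-79, -222) + g(21, b(7, 0))) = √(-79 + 2*21*(-60 + (6 - 1*0))) = √(-79 + 2*21*(-60 + (6 + 0))) = √(-79 + 2*21*(-60 + 6)) = √(-79 + 2*21*(-54)) = √(-79 - 2268) = √(-2347) = I*√2347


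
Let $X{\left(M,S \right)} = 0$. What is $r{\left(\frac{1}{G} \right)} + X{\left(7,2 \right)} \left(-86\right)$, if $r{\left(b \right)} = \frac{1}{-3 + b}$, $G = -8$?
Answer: $- \frac{8}{25} \approx -0.32$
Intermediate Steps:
$r{\left(\frac{1}{G} \right)} + X{\left(7,2 \right)} \left(-86\right) = \frac{1}{-3 + \frac{1}{-8}} + 0 \left(-86\right) = \frac{1}{-3 - \frac{1}{8}} + 0 = \frac{1}{- \frac{25}{8}} + 0 = - \frac{8}{25} + 0 = - \frac{8}{25}$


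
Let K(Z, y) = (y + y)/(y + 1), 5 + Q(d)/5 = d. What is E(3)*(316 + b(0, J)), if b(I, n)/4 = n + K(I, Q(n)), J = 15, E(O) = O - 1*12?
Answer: -58728/17 ≈ -3454.6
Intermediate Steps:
Q(d) = -25 + 5*d
E(O) = -12 + O (E(O) = O - 12 = -12 + O)
K(Z, y) = 2*y/(1 + y) (K(Z, y) = (2*y)/(1 + y) = 2*y/(1 + y))
b(I, n) = 4*n + 8*(-25 + 5*n)/(-24 + 5*n) (b(I, n) = 4*(n + 2*(-25 + 5*n)/(1 + (-25 + 5*n))) = 4*(n + 2*(-25 + 5*n)/(-24 + 5*n)) = 4*n + 8*(-25 + 5*n)/(-24 + 5*n))
E(3)*(316 + b(0, J)) = (-12 + 3)*(316 + 4*(-50 - 14*15 + 5*15²)/(-24 + 5*15)) = -9*(316 + 4*(-50 - 210 + 5*225)/(-24 + 75)) = -9*(316 + 4*(-50 - 210 + 1125)/51) = -9*(316 + 4*(1/51)*865) = -9*(316 + 3460/51) = -9*19576/51 = -58728/17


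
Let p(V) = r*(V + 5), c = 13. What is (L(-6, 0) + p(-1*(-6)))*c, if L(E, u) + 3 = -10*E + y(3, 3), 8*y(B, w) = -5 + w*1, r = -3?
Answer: 1235/4 ≈ 308.75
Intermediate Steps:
y(B, w) = -5/8 + w/8 (y(B, w) = (-5 + w*1)/8 = (-5 + w)/8 = -5/8 + w/8)
p(V) = -15 - 3*V (p(V) = -3*(V + 5) = -3*(5 + V) = -15 - 3*V)
L(E, u) = -13/4 - 10*E (L(E, u) = -3 + (-10*E + (-5/8 + (1/8)*3)) = -3 + (-10*E + (-5/8 + 3/8)) = -3 + (-10*E - 1/4) = -3 + (-1/4 - 10*E) = -13/4 - 10*E)
(L(-6, 0) + p(-1*(-6)))*c = ((-13/4 - 10*(-6)) + (-15 - (-3)*(-6)))*13 = ((-13/4 + 60) + (-15 - 3*6))*13 = (227/4 + (-15 - 18))*13 = (227/4 - 33)*13 = (95/4)*13 = 1235/4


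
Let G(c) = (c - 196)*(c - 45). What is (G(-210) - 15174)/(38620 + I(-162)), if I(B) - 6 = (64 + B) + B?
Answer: 44178/19183 ≈ 2.3030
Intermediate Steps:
G(c) = (-196 + c)*(-45 + c)
I(B) = 70 + 2*B (I(B) = 6 + ((64 + B) + B) = 6 + (64 + 2*B) = 70 + 2*B)
(G(-210) - 15174)/(38620 + I(-162)) = ((8820 + (-210)**2 - 241*(-210)) - 15174)/(38620 + (70 + 2*(-162))) = ((8820 + 44100 + 50610) - 15174)/(38620 + (70 - 324)) = (103530 - 15174)/(38620 - 254) = 88356/38366 = 88356*(1/38366) = 44178/19183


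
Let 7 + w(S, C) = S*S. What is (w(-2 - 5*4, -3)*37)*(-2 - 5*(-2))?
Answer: 141192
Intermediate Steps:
w(S, C) = -7 + S² (w(S, C) = -7 + S*S = -7 + S²)
(w(-2 - 5*4, -3)*37)*(-2 - 5*(-2)) = ((-7 + (-2 - 5*4)²)*37)*(-2 - 5*(-2)) = ((-7 + (-2 - 20)²)*37)*(-2 + 10) = ((-7 + (-22)²)*37)*8 = ((-7 + 484)*37)*8 = (477*37)*8 = 17649*8 = 141192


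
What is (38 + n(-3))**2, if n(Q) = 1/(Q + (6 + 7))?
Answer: 145161/100 ≈ 1451.6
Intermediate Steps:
n(Q) = 1/(13 + Q) (n(Q) = 1/(Q + 13) = 1/(13 + Q))
(38 + n(-3))**2 = (38 + 1/(13 - 3))**2 = (38 + 1/10)**2 = (381/10)**2 = 145161/100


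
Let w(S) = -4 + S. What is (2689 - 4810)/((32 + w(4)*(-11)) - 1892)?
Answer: 707/620 ≈ 1.1403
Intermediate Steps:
(2689 - 4810)/((32 + w(4)*(-11)) - 1892) = (2689 - 4810)/((32 + (-4 + 4)*(-11)) - 1892) = -2121/((32 + 0*(-11)) - 1892) = -2121/((32 + 0) - 1892) = -2121/(32 - 1892) = -2121/(-1860) = -2121*(-1/1860) = 707/620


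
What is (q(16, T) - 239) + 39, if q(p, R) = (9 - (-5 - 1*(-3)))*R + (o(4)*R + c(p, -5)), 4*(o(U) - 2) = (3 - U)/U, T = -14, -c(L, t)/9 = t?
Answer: -2689/8 ≈ -336.13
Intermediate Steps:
c(L, t) = -9*t
o(U) = 2 + (3 - U)/(4*U) (o(U) = 2 + ((3 - U)/U)/4 = 2 + (3 - U)/(4*U))
q(p, R) = 45 + 207*R/16 (q(p, R) = (9 - (-5 - 1*(-3)))*R + (((1/4)*(3 + 7*4)/4)*R - 9*(-5)) = (9 - (-5 + 3))*R + (((1/4)*(1/4)*(3 + 28))*R + 45) = (9 - 1*(-2))*R + (((1/4)*(1/4)*31)*R + 45) = (9 + 2)*R + (31*R/16 + 45) = 11*R + (45 + 31*R/16) = 45 + 207*R/16)
(q(16, T) - 239) + 39 = ((45 + (207/16)*(-14)) - 239) + 39 = ((45 - 1449/8) - 239) + 39 = (-1089/8 - 239) + 39 = -3001/8 + 39 = -2689/8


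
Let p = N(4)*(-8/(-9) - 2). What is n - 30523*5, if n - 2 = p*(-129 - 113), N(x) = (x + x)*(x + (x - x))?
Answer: -1296077/9 ≈ -1.4401e+5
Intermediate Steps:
N(x) = 2*x**2 (N(x) = (2*x)*(x + 0) = (2*x)*x = 2*x**2)
p = -320/9 (p = (2*4**2)*(-8/(-9) - 2) = (2*16)*(-8*(-1/9) - 2) = 32*(8/9 - 2) = 32*(-10/9) = -320/9 ≈ -35.556)
n = 77458/9 (n = 2 - 320*(-129 - 113)/9 = 2 - 320/9*(-242) = 2 + 77440/9 = 77458/9 ≈ 8606.4)
n - 30523*5 = 77458/9 - 30523*5 = 77458/9 - 1*152615 = 77458/9 - 152615 = -1296077/9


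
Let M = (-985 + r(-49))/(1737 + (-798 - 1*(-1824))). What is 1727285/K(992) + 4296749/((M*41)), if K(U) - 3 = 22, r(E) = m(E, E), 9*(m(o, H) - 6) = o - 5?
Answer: -9081661298/40385 ≈ -2.2488e+5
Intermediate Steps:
m(o, H) = 49/9 + o/9 (m(o, H) = 6 + (o - 5)/9 = 6 + (-5 + o)/9 = 6 + (-5/9 + o/9) = 49/9 + o/9)
r(E) = 49/9 + E/9
K(U) = 25 (K(U) = 3 + 22 = 25)
M = -985/2763 (M = (-985 + (49/9 + (1/9)*(-49)))/(1737 + (-798 - 1*(-1824))) = (-985 + (49/9 - 49/9))/(1737 + (-798 + 1824)) = (-985 + 0)/(1737 + 1026) = -985/2763 ≈ -0.35650)
1727285/K(992) + 4296749/((M*41)) = 1727285/25 + 4296749/((-985/2763*41)) = 1727285*(1/25) + 4296749/(-40385/2763) = 345457/5 + 4296749*(-2763/40385) = 345457/5 - 11871917487/40385 = -9081661298/40385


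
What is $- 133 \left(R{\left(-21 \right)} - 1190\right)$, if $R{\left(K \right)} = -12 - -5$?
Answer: $159201$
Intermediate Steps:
$R{\left(K \right)} = -7$ ($R{\left(K \right)} = -12 + 5 = -7$)
$- 133 \left(R{\left(-21 \right)} - 1190\right) = - 133 \left(-7 - 1190\right) = \left(-133\right) \left(-1197\right) = 159201$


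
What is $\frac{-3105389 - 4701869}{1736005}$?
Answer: $- \frac{7807258}{1736005} \approx -4.4973$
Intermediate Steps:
$\frac{-3105389 - 4701869}{1736005} = \left(-7807258\right) \frac{1}{1736005} = - \frac{7807258}{1736005}$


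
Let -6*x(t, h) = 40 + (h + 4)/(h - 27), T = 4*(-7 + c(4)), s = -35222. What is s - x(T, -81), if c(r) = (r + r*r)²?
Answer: -22819459/648 ≈ -35215.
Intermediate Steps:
c(r) = (r + r²)²
T = 1572 (T = 4*(-7 + 4²*(1 + 4)²) = 4*(-7 + 16*5²) = 4*(-7 + 16*25) = 4*(-7 + 400) = 4*393 = 1572)
x(t, h) = -20/3 - (4 + h)/(6*(-27 + h)) (x(t, h) = -(40 + (h + 4)/(h - 27))/6 = -(40 + (4 + h)/(-27 + h))/6 = -20/3 - (4 + h)/(6*(-27 + h)))
s - x(T, -81) = -35222 - (1076 - 41*(-81))/(6*(-27 - 81)) = -35222 - (1076 + 3321)/(6*(-108)) = -35222 - (-1)*4397/(6*108) = -35222 - 1*(-4397/648) = -35222 + 4397/648 = -22819459/648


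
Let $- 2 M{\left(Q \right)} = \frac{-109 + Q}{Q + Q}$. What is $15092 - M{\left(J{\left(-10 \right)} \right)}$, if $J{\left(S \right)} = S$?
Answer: $\frac{603799}{40} \approx 15095.0$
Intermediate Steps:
$M{\left(Q \right)} = - \frac{-109 + Q}{4 Q}$ ($M{\left(Q \right)} = - \frac{\left(-109 + Q\right) \frac{1}{Q + Q}}{2} = - \frac{\left(-109 + Q\right) \frac{1}{2 Q}}{2} = - \frac{\frac{1}{2} \frac{1}{Q} \left(-109 + Q\right)}{2} = - \frac{-109 + Q}{4 Q}$)
$15092 - M{\left(J{\left(-10 \right)} \right)} = 15092 - \frac{109 - -10}{4 \left(-10\right)} = 15092 - \frac{1}{4} \left(- \frac{1}{10}\right) \left(109 + 10\right) = 15092 - \frac{1}{4} \left(- \frac{1}{10}\right) 119 = 15092 - - \frac{119}{40} = 15092 + \frac{119}{40} = \frac{603799}{40}$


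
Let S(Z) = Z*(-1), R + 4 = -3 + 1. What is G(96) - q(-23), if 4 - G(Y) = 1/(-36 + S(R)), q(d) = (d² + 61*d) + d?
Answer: 27031/30 ≈ 901.03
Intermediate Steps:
R = -6 (R = -4 + (-3 + 1) = -4 - 2 = -6)
S(Z) = -Z
q(d) = d² + 62*d
G(Y) = 121/30 (G(Y) = 4 - 1/(-36 - 1*(-6)) = 4 - 1/(-36 + 6) = 4 - 1/(-30) = 4 - 1*(-1/30) = 4 + 1/30 = 121/30)
G(96) - q(-23) = 121/30 - (-23)*(62 - 23) = 121/30 - (-23)*39 = 121/30 - 1*(-897) = 121/30 + 897 = 27031/30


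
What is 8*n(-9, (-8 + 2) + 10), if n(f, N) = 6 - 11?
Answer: -40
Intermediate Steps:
n(f, N) = -5
8*n(-9, (-8 + 2) + 10) = 8*(-5) = -40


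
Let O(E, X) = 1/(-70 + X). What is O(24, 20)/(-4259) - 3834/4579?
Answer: -816445721/975098050 ≈ -0.83730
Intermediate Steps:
O(24, 20)/(-4259) - 3834/4579 = 1/((-70 + 20)*(-4259)) - 3834/4579 = -1/4259/(-50) - 3834*1/4579 = -1/50*(-1/4259) - 3834/4579 = 1/212950 - 3834/4579 = -816445721/975098050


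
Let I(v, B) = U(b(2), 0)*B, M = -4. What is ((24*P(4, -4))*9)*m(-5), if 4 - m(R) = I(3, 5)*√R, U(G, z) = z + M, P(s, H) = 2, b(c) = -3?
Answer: 1728 + 8640*I*√5 ≈ 1728.0 + 19320.0*I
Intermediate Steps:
U(G, z) = -4 + z (U(G, z) = z - 4 = -4 + z)
I(v, B) = -4*B (I(v, B) = (-4 + 0)*B = -4*B)
m(R) = 4 + 20*√R (m(R) = 4 - (-4*5)*√R = 4 - (-20)*√R = 4 + 20*√R)
((24*P(4, -4))*9)*m(-5) = ((24*2)*9)*(4 + 20*√(-5)) = (48*9)*(4 + 20*(I*√5)) = 432*(4 + 20*I*√5) = 1728 + 8640*I*√5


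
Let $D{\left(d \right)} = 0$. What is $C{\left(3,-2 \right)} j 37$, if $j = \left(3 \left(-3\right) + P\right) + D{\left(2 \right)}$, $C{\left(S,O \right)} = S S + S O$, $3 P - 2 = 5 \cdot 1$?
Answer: $-740$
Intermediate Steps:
$P = \frac{7}{3}$ ($P = \frac{2}{3} + \frac{5 \cdot 1}{3} = \frac{2}{3} + \frac{1}{3} \cdot 5 = \frac{2}{3} + \frac{5}{3} = \frac{7}{3} \approx 2.3333$)
$C{\left(S,O \right)} = S^{2} + O S$
$j = - \frac{20}{3}$ ($j = \left(3 \left(-3\right) + \frac{7}{3}\right) + 0 = \left(-9 + \frac{7}{3}\right) + 0 = - \frac{20}{3} + 0 = - \frac{20}{3} \approx -6.6667$)
$C{\left(3,-2 \right)} j 37 = 3 \left(-2 + 3\right) \left(- \frac{20}{3}\right) 37 = 3 \cdot 1 \left(- \frac{20}{3}\right) 37 = 3 \left(- \frac{20}{3}\right) 37 = \left(-20\right) 37 = -740$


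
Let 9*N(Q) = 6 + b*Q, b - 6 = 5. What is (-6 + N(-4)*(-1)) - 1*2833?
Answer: -25513/9 ≈ -2834.8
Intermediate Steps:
b = 11 (b = 6 + 5 = 11)
N(Q) = ⅔ + 11*Q/9 (N(Q) = (6 + 11*Q)/9 = ⅔ + 11*Q/9)
(-6 + N(-4)*(-1)) - 1*2833 = (-6 + (⅔ + (11/9)*(-4))*(-1)) - 1*2833 = (-6 + (⅔ - 44/9)*(-1)) - 2833 = (-6 - 38/9*(-1)) - 2833 = (-6 + 38/9) - 2833 = -16/9 - 2833 = -25513/9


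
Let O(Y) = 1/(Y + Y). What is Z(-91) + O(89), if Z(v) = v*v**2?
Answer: -134135637/178 ≈ -7.5357e+5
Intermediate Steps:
O(Y) = 1/(2*Y)
Z(v) = v**3
Z(-91) + O(89) = (-91)**3 + (1/2)/89 = -753571 + (1/2)*(1/89) = -753571 + 1/178 = -134135637/178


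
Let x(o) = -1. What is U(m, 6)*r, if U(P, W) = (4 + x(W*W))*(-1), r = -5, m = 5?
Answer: 15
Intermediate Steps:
U(P, W) = -3 (U(P, W) = (4 - 1)*(-1) = 3*(-1) = -3)
U(m, 6)*r = -3*(-5) = 15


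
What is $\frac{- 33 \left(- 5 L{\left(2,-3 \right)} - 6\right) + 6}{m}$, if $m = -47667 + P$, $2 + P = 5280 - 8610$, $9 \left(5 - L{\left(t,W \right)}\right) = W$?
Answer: $- \frac{1084}{50999} \approx -0.021255$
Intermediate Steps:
$L{\left(t,W \right)} = 5 - \frac{W}{9}$
$P = -3332$ ($P = -2 + \left(5280 - 8610\right) = -2 - 3330 = -3332$)
$m = -50999$ ($m = -47667 - 3332 = -50999$)
$\frac{- 33 \left(- 5 L{\left(2,-3 \right)} - 6\right) + 6}{m} = \frac{- 33 \left(- 5 \left(5 - - \frac{1}{3}\right) - 6\right) + 6}{-50999} = \left(- 33 \left(- 5 \left(5 + \frac{1}{3}\right) - 6\right) + 6\right) \left(- \frac{1}{50999}\right) = \left(- 33 \left(\left(-5\right) \frac{16}{3} - 6\right) + 6\right) \left(- \frac{1}{50999}\right) = \left(- 33 \left(- \frac{80}{3} - 6\right) + 6\right) \left(- \frac{1}{50999}\right) = \left(\left(-33\right) \left(- \frac{98}{3}\right) + 6\right) \left(- \frac{1}{50999}\right) = \left(1078 + 6\right) \left(- \frac{1}{50999}\right) = 1084 \left(- \frac{1}{50999}\right) = - \frac{1084}{50999}$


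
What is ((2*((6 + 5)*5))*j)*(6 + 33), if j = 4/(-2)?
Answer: -8580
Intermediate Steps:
j = -2 (j = 4*(-1/2) = -2)
((2*((6 + 5)*5))*j)*(6 + 33) = ((2*((6 + 5)*5))*(-2))*(6 + 33) = ((2*(11*5))*(-2))*39 = ((2*55)*(-2))*39 = (110*(-2))*39 = -220*39 = -8580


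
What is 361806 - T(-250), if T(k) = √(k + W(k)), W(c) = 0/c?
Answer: 361806 - 5*I*√10 ≈ 3.6181e+5 - 15.811*I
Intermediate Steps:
W(c) = 0
T(k) = √k (T(k) = √(k + 0) = √k)
361806 - T(-250) = 361806 - √(-250) = 361806 - 5*I*√10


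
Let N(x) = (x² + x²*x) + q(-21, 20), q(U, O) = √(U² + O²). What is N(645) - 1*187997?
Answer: 268564182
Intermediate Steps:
q(U, O) = √(O² + U²)
N(x) = 29 + x² + x³ (N(x) = (x² + x²*x) + √(20² + (-21)²) = (x² + x³) + √(400 + 441) = (x² + x³) + √841 = (x² + x³) + 29 = 29 + x² + x³)
N(645) - 1*187997 = (29 + 645² + 645³) - 1*187997 = (29 + 416025 + 268336125) - 187997 = 268752179 - 187997 = 268564182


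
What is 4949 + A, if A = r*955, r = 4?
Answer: 8769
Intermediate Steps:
A = 3820 (A = 4*955 = 3820)
4949 + A = 4949 + 3820 = 8769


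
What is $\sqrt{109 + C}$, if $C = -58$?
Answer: $\sqrt{51} \approx 7.1414$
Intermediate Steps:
$\sqrt{109 + C} = \sqrt{109 - 58} = \sqrt{51}$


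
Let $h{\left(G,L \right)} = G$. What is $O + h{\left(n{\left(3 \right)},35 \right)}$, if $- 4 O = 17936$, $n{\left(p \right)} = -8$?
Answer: $-4492$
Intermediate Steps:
$O = -4484$ ($O = \left(- \frac{1}{4}\right) 17936 = -4484$)
$O + h{\left(n{\left(3 \right)},35 \right)} = -4484 - 8 = -4492$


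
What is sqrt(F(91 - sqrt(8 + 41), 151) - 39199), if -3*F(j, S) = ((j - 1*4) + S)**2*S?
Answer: 2*I*sqrt(681259) ≈ 1650.8*I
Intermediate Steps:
F(j, S) = -S*(-4 + S + j)**2/3 (F(j, S) = -((j - 1*4) + S)**2*S/3 = -((j - 4) + S)**2*S/3 = -((-4 + j) + S)**2*S/3 = -(-4 + S + j)**2*S/3 = -S*(-4 + S + j)**2/3)
sqrt(F(91 - sqrt(8 + 41), 151) - 39199) = sqrt(-1/3*151*(-4 + 151 + (91 - sqrt(8 + 41)))**2 - 39199) = sqrt(-1/3*151*(-4 + 151 + (91 - sqrt(49)))**2 - 39199) = sqrt(-1/3*151*(-4 + 151 + (91 - 1*7))**2 - 39199) = sqrt(-1/3*151*(-4 + 151 + (91 - 7))**2 - 39199) = sqrt(-1/3*151*(-4 + 151 + 84)**2 - 39199) = sqrt(-1/3*151*231**2 - 39199) = sqrt(-1/3*151*53361 - 39199) = sqrt(-2685837 - 39199) = sqrt(-2725036) = 2*I*sqrt(681259)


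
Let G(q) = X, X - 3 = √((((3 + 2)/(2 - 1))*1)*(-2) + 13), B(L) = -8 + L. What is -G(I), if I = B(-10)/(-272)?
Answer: -3 - √3 ≈ -4.7320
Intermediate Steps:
I = 9/136 (I = (-8 - 10)/(-272) = -18*(-1/272) = 9/136 ≈ 0.066176)
X = 3 + √3 (X = 3 + √((((3 + 2)/(2 - 1))*1)*(-2) + 13) = 3 + √(((5/1)*1)*(-2) + 13) = 3 + √(((5*1)*1)*(-2) + 13) = 3 + √((5*1)*(-2) + 13) = 3 + √(5*(-2) + 13) = 3 + √(-10 + 13) = 3 + √3 ≈ 4.7320)
G(q) = 3 + √3
-G(I) = -(3 + √3) = -3 - √3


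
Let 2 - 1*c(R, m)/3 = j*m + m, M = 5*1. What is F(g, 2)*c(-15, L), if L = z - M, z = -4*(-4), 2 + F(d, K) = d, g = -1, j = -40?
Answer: -3879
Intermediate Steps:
F(d, K) = -2 + d
z = 16
M = 5
L = 11 (L = 16 - 1*5 = 16 - 5 = 11)
c(R, m) = 6 + 117*m (c(R, m) = 6 - 3*(-40*m + m) = 6 - (-117)*m = 6 + 117*m)
F(g, 2)*c(-15, L) = (-2 - 1)*(6 + 117*11) = -3*(6 + 1287) = -3*1293 = -3879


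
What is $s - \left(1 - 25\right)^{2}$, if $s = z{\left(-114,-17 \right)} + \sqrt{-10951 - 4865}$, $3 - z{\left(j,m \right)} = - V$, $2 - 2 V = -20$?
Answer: $-562 + 2 i \sqrt{3954} \approx -562.0 + 125.76 i$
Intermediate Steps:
$V = 11$ ($V = 1 - -10 = 1 + 10 = 11$)
$z{\left(j,m \right)} = 14$ ($z{\left(j,m \right)} = 3 - \left(-1\right) 11 = 3 - -11 = 3 + 11 = 14$)
$s = 14 + 2 i \sqrt{3954}$ ($s = 14 + \sqrt{-10951 - 4865} = 14 + \sqrt{-15816} = 14 + 2 i \sqrt{3954} \approx 14.0 + 125.76 i$)
$s - \left(1 - 25\right)^{2} = \left(14 + 2 i \sqrt{3954}\right) - \left(1 - 25\right)^{2} = \left(14 + 2 i \sqrt{3954}\right) - \left(-24\right)^{2} = \left(14 + 2 i \sqrt{3954}\right) - 576 = -562 + 2 i \sqrt{3954}$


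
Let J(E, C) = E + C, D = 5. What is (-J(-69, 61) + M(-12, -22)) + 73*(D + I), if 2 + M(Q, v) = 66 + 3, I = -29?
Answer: -1677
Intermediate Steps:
J(E, C) = C + E
M(Q, v) = 67 (M(Q, v) = -2 + (66 + 3) = -2 + 69 = 67)
(-J(-69, 61) + M(-12, -22)) + 73*(D + I) = (-(61 - 69) + 67) + 73*(5 - 29) = (-1*(-8) + 67) + 73*(-24) = (8 + 67) - 1752 = 75 - 1752 = -1677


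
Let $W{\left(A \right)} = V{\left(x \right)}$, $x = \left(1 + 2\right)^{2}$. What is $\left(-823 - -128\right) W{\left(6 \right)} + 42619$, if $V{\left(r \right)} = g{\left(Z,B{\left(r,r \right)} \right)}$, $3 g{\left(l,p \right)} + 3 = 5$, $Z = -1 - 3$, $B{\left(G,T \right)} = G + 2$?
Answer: $\frac{126467}{3} \approx 42156.0$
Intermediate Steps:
$B{\left(G,T \right)} = 2 + G$
$x = 9$ ($x = 3^{2} = 9$)
$Z = -4$
$g{\left(l,p \right)} = \frac{2}{3}$ ($g{\left(l,p \right)} = -1 + \frac{1}{3} \cdot 5 = -1 + \frac{5}{3} = \frac{2}{3}$)
$V{\left(r \right)} = \frac{2}{3}$
$W{\left(A \right)} = \frac{2}{3}$
$\left(-823 - -128\right) W{\left(6 \right)} + 42619 = \left(-823 - -128\right) \frac{2}{3} + 42619 = \left(-823 + 128\right) \frac{2}{3} + 42619 = \left(-695\right) \frac{2}{3} + 42619 = - \frac{1390}{3} + 42619 = \frac{126467}{3}$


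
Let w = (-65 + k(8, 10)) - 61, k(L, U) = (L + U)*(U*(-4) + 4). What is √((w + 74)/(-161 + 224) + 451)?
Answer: √3959/3 ≈ 20.974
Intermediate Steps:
k(L, U) = (4 - 4*U)*(L + U) (k(L, U) = (L + U)*(-4*U + 4) = (L + U)*(4 - 4*U) = (4 - 4*U)*(L + U))
w = -774 (w = (-65 + (-4*10² + 4*8 + 4*10 - 4*8*10)) - 61 = (-65 + (-4*100 + 32 + 40 - 320)) - 61 = (-65 + (-400 + 32 + 40 - 320)) - 61 = (-65 - 648) - 61 = -713 - 61 = -774)
√((w + 74)/(-161 + 224) + 451) = √((-774 + 74)/(-161 + 224) + 451) = √(-700/63 + 451) = √(-700*1/63 + 451) = √(-100/9 + 451) = √(3959/9) = √3959/3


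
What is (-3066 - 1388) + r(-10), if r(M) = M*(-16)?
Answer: -4294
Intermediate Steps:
r(M) = -16*M
(-3066 - 1388) + r(-10) = (-3066 - 1388) - 16*(-10) = -4454 + 160 = -4294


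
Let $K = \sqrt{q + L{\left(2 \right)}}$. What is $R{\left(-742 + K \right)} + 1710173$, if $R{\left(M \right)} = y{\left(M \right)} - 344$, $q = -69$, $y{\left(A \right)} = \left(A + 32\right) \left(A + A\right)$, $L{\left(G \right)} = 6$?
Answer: $2763343 - 8712 i \sqrt{7} \approx 2.7633 \cdot 10^{6} - 23050.0 i$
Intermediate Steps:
$y{\left(A \right)} = 2 A \left(32 + A\right)$ ($y{\left(A \right)} = \left(32 + A\right) 2 A = 2 A \left(32 + A\right)$)
$K = 3 i \sqrt{7}$ ($K = \sqrt{-69 + 6} = \sqrt{-63} = 3 i \sqrt{7} \approx 7.9373 i$)
$R{\left(M \right)} = -344 + 2 M \left(32 + M\right)$ ($R{\left(M \right)} = 2 M \left(32 + M\right) - 344 = -344 + 2 M \left(32 + M\right)$)
$R{\left(-742 + K \right)} + 1710173 = \left(-344 + 2 \left(-742 + 3 i \sqrt{7}\right) \left(32 - \left(742 - 3 i \sqrt{7}\right)\right)\right) + 1710173 = \left(-344 + 2 \left(-742 + 3 i \sqrt{7}\right) \left(-710 + 3 i \sqrt{7}\right)\right) + 1710173 = 1709829 + 2 \left(-742 + 3 i \sqrt{7}\right) \left(-710 + 3 i \sqrt{7}\right)$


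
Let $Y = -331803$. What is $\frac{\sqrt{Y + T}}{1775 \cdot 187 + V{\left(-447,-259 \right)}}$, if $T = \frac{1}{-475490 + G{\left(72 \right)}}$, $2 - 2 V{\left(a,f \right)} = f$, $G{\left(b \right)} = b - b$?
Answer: $\frac{i \sqrt{75017585837875790}}{157889069695} \approx 0.0017347 i$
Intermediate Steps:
$G{\left(b \right)} = 0$
$V{\left(a,f \right)} = 1 - \frac{f}{2}$
$T = - \frac{1}{475490}$ ($T = \frac{1}{-475490 + 0} = \frac{1}{-475490} = - \frac{1}{475490} \approx -2.1031 \cdot 10^{-6}$)
$\frac{\sqrt{Y + T}}{1775 \cdot 187 + V{\left(-447,-259 \right)}} = \frac{\sqrt{-331803 - \frac{1}{475490}}}{1775 \cdot 187 + \left(1 - - \frac{259}{2}\right)} = \frac{\sqrt{- \frac{157769008471}{475490}}}{331925 + \left(1 + \frac{259}{2}\right)} = \frac{\frac{1}{475490} i \sqrt{75017585837875790}}{331925 + \frac{261}{2}} = \frac{\frac{1}{475490} i \sqrt{75017585837875790}}{\frac{664111}{2}} = \frac{i \sqrt{75017585837875790}}{475490} \cdot \frac{2}{664111} = \frac{i \sqrt{75017585837875790}}{157889069695}$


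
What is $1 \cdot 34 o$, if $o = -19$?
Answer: $-646$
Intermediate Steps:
$1 \cdot 34 o = 1 \cdot 34 \left(-19\right) = 34 \left(-19\right) = -646$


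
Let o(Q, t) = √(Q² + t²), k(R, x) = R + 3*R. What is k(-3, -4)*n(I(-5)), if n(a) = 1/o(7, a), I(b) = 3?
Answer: -6*√58/29 ≈ -1.5757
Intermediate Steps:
k(R, x) = 4*R
n(a) = (49 + a²)^(-½) (n(a) = 1/(√(7² + a²)) = 1/(√(49 + a²)) = (49 + a²)^(-½))
k(-3, -4)*n(I(-5)) = (4*(-3))/√(49 + 3²) = -12/√(49 + 9) = -6*√58/29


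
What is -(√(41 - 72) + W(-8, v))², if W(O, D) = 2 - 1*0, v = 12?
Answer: 27 - 4*I*√31 ≈ 27.0 - 22.271*I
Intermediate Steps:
W(O, D) = 2 (W(O, D) = 2 + 0 = 2)
-(√(41 - 72) + W(-8, v))² = -(√(41 - 72) + 2)² = -(√(-31) + 2)² = -(I*√31 + 2)² = -(2 + I*√31)²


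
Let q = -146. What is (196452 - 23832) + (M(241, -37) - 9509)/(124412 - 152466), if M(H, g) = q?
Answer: 4842691135/28054 ≈ 1.7262e+5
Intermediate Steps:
M(H, g) = -146
(196452 - 23832) + (M(241, -37) - 9509)/(124412 - 152466) = (196452 - 23832) + (-146 - 9509)/(124412 - 152466) = 172620 - 9655/(-28054) = 172620 - 9655*(-1/28054) = 172620 + 9655/28054 = 4842691135/28054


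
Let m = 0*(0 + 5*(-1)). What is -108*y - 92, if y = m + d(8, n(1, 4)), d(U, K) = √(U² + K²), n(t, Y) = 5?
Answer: -92 - 108*√89 ≈ -1110.9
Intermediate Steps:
d(U, K) = √(K² + U²)
m = 0 (m = 0*(0 - 5) = 0*(-5) = 0)
y = √89 (y = 0 + √(5² + 8²) = 0 + √(25 + 64) = 0 + √89 = √89 ≈ 9.4340)
-108*y - 92 = -108*√89 - 92 = -92 - 108*√89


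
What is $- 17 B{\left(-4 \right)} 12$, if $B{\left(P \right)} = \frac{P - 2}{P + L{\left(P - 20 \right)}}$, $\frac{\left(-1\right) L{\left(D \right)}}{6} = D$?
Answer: $\frac{306}{35} \approx 8.7429$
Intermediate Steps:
$L{\left(D \right)} = - 6 D$
$B{\left(P \right)} = \frac{-2 + P}{120 - 5 P}$ ($B{\left(P \right)} = \frac{P - 2}{P - 6 \left(P - 20\right)} = \frac{-2 + P}{P - 6 \left(P - 20\right)} = \frac{-2 + P}{P - 6 \left(-20 + P\right)} = \frac{-2 + P}{P - \left(-120 + 6 P\right)} = \frac{-2 + P}{120 - 5 P}$)
$- 17 B{\left(-4 \right)} 12 = - 17 \frac{-2 - 4}{5 \left(24 - -4\right)} 12 = - 17 \cdot \frac{1}{5} \frac{1}{24 + 4} \left(-6\right) 12 = - 17 \cdot \frac{1}{5} \cdot \frac{1}{28} \left(-6\right) 12 = \left(-17\right) \left(- \frac{3}{70}\right) 12 = \frac{51}{70} \cdot 12 = \frac{306}{35}$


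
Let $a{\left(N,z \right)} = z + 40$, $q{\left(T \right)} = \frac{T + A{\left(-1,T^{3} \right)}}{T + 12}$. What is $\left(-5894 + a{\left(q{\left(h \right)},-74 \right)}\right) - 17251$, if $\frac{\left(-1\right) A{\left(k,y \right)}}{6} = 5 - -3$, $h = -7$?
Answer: $-23179$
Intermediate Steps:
$A{\left(k,y \right)} = -48$ ($A{\left(k,y \right)} = - 6 \left(5 - -3\right) = - 6 \left(5 + 3\right) = \left(-6\right) 8 = -48$)
$q{\left(T \right)} = \frac{-48 + T}{12 + T}$ ($q{\left(T \right)} = \frac{T - 48}{T + 12} = \frac{-48 + T}{12 + T}$)
$a{\left(N,z \right)} = 40 + z$
$\left(-5894 + a{\left(q{\left(h \right)},-74 \right)}\right) - 17251 = \left(-5894 + \left(40 - 74\right)\right) - 17251 = \left(-5894 - 34\right) - 17251 = -5928 - 17251 = -23179$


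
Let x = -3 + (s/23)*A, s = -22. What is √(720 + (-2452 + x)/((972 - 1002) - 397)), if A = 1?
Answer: 17*√242215323/9821 ≈ 26.940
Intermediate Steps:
x = -91/23 (x = -3 - 22/23*1 = -3 - 22/23 = -91/23 ≈ -3.9565)
√(720 + (-2452 + x)/((972 - 1002) - 397)) = √(720 + (-2452 - 91/23)/((972 - 1002) - 397)) = √(720 - 56487/(23*(-30 - 397))) = √(720 - 56487/23/(-427)) = √(720 - 56487/23*(-1/427)) = √(720 + 56487/9821) = √(7127607/9821) = 17*√242215323/9821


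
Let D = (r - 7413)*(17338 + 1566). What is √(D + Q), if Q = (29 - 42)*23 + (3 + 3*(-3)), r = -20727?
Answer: I*√531958865 ≈ 23064.0*I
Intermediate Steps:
D = -531958560 (D = (-20727 - 7413)*(17338 + 1566) = -28140*18904 = -531958560)
Q = -305 (Q = -13*23 + (3 - 9) = -299 - 6 = -305)
√(D + Q) = √(-531958560 - 305) = √(-531958865) = I*√531958865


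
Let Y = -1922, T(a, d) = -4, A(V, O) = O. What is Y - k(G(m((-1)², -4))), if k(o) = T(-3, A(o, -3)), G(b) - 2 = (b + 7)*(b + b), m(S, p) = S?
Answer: -1918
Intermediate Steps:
G(b) = 2 + 2*b*(7 + b) (G(b) = 2 + (b + 7)*(b + b) = 2 + (7 + b)*(2*b) = 2 + 2*b*(7 + b))
k(o) = -4
Y - k(G(m((-1)², -4))) = -1922 - 1*(-4) = -1922 + 4 = -1918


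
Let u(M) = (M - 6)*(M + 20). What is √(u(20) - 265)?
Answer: √295 ≈ 17.176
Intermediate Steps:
u(M) = (-6 + M)*(20 + M)
√(u(20) - 265) = √((-120 + 20² + 14*20) - 265) = √((-120 + 400 + 280) - 265) = √(560 - 265) = √295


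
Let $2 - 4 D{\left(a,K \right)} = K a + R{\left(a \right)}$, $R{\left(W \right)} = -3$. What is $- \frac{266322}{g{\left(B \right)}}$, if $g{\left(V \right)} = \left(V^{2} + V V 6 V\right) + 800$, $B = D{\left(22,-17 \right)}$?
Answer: $- \frac{2840768}{54544233} \approx -0.052082$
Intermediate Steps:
$D{\left(a,K \right)} = \frac{5}{4} - \frac{K a}{4}$ ($D{\left(a,K \right)} = \frac{1}{2} - \frac{K a - 3}{4} = \frac{1}{2} - \frac{-3 + K a}{4} = \frac{1}{2} - \left(- \frac{3}{4} + \frac{K a}{4}\right) = \frac{5}{4} - \frac{K a}{4}$)
$B = \frac{379}{4}$ ($B = \frac{5}{4} - \left(- \frac{17}{4}\right) 22 = \frac{5}{4} + \frac{187}{2} = \frac{379}{4} \approx 94.75$)
$g{\left(V \right)} = 800 + V^{2} + 6 V^{3}$ ($g{\left(V \right)} = \left(V^{2} + V^{2} \cdot 6 V\right) + 800 = \left(V^{2} + 6 V^{2} V\right) + 800 = \left(V^{2} + 6 V^{3}\right) + 800 = 800 + V^{2} + 6 V^{3}$)
$- \frac{266322}{g{\left(B \right)}} = - \frac{266322}{800 + \left(\frac{379}{4}\right)^{2} + 6 \left(\frac{379}{4}\right)^{3}} = - \frac{266322}{800 + \frac{143641}{16} + 6 \cdot \frac{54439939}{64}} = - \frac{266322}{800 + \frac{143641}{16} + \frac{163319817}{32}} = - \frac{266322}{\frac{163632699}{32}} = \left(-266322\right) \frac{32}{163632699} = - \frac{2840768}{54544233}$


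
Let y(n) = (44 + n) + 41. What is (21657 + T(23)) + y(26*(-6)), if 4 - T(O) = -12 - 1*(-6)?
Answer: 21596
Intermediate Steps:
T(O) = 10 (T(O) = 4 - (-12 - 1*(-6)) = 4 - (-12 + 6) = 4 - 1*(-6) = 4 + 6 = 10)
y(n) = 85 + n
(21657 + T(23)) + y(26*(-6)) = (21657 + 10) + (85 + 26*(-6)) = 21667 + (85 - 156) = 21667 - 71 = 21596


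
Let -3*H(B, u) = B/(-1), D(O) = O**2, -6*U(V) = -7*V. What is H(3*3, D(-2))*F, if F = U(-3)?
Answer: -21/2 ≈ -10.500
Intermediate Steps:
U(V) = 7*V/6 (U(V) = -(-7)*V/6 = 7*V/6)
H(B, u) = B/3 (H(B, u) = -B/(3*(-1)) = -B*(-1)/3 = -(-1)*B/3 = B/3)
F = -7/2 (F = (7/6)*(-3) = -7/2 ≈ -3.5000)
H(3*3, D(-2))*F = ((3*3)/3)*(-7/2) = ((1/3)*9)*(-7/2) = 3*(-7/2) = -21/2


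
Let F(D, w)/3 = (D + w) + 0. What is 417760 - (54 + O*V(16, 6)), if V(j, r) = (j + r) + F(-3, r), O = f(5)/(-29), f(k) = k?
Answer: 12113629/29 ≈ 4.1771e+5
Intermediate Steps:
F(D, w) = 3*D + 3*w (F(D, w) = 3*((D + w) + 0) = 3*(D + w) = 3*D + 3*w)
O = -5/29 (O = 5/(-29) = 5*(-1/29) = -5/29 ≈ -0.17241)
V(j, r) = -9 + j + 4*r (V(j, r) = (j + r) + (3*(-3) + 3*r) = (j + r) + (-9 + 3*r) = -9 + j + 4*r)
417760 - (54 + O*V(16, 6)) = 417760 - (54 - 5*(-9 + 16 + 4*6)/29) = 417760 - (54 - 5*(-9 + 16 + 24)/29) = 417760 - (54 - 5/29*31) = 417760 - (54 - 155/29) = 417760 - 1*1411/29 = 417760 - 1411/29 = 12113629/29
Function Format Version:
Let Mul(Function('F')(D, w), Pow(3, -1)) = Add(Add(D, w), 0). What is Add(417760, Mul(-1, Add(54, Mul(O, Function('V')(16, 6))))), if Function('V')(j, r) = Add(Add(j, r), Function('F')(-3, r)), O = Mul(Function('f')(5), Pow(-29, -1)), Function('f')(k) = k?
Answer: Rational(12113629, 29) ≈ 4.1771e+5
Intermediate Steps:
Function('F')(D, w) = Add(Mul(3, D), Mul(3, w)) (Function('F')(D, w) = Mul(3, Add(Add(D, w), 0)) = Mul(3, Add(D, w)) = Add(Mul(3, D), Mul(3, w)))
O = Rational(-5, 29) (O = Mul(5, Pow(-29, -1)) = Mul(5, Rational(-1, 29)) = Rational(-5, 29) ≈ -0.17241)
Function('V')(j, r) = Add(-9, j, Mul(4, r)) (Function('V')(j, r) = Add(Add(j, r), Add(Mul(3, -3), Mul(3, r))) = Add(Add(j, r), Add(-9, Mul(3, r))) = Add(-9, j, Mul(4, r)))
Add(417760, Mul(-1, Add(54, Mul(O, Function('V')(16, 6))))) = Add(417760, Mul(-1, Add(54, Mul(Rational(-5, 29), Add(-9, 16, Mul(4, 6)))))) = Add(417760, Mul(-1, Add(54, Mul(Rational(-5, 29), Add(-9, 16, 24))))) = Add(417760, Mul(-1, Add(54, Mul(Rational(-5, 29), 31)))) = Add(417760, Mul(-1, Add(54, Rational(-155, 29)))) = Add(417760, Mul(-1, Rational(1411, 29))) = Add(417760, Rational(-1411, 29)) = Rational(12113629, 29)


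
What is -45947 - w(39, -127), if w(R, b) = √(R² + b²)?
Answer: -45947 - 5*√706 ≈ -46080.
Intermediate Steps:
-45947 - w(39, -127) = -45947 - √(39² + (-127)²) = -45947 - √(1521 + 16129) = -45947 - √17650 = -45947 - 5*√706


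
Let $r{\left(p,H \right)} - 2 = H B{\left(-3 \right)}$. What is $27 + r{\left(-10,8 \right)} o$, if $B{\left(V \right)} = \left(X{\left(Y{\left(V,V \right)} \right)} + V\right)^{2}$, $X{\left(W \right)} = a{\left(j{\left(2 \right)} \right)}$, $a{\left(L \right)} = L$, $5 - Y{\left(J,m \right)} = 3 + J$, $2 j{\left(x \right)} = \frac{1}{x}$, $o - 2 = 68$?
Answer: $4402$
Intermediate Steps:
$o = 70$ ($o = 2 + 68 = 70$)
$j{\left(x \right)} = \frac{1}{2 x}$
$Y{\left(J,m \right)} = 2 - J$ ($Y{\left(J,m \right)} = 5 - \left(3 + J\right) = 2 - J$)
$X{\left(W \right)} = \frac{1}{4}$ ($X{\left(W \right)} = \frac{1}{2 \cdot 2} = \frac{1}{2} \cdot \frac{1}{2} = \frac{1}{4}$)
$B{\left(V \right)} = \left(\frac{1}{4} + V\right)^{2}$
$r{\left(p,H \right)} = 2 + \frac{121 H}{16}$ ($r{\left(p,H \right)} = 2 + H \frac{\left(1 + 4 \left(-3\right)\right)^{2}}{16} = 2 + H \frac{\left(1 - 12\right)^{2}}{16} = 2 + H \frac{\left(-11\right)^{2}}{16} = 2 + H \frac{1}{16} \cdot 121 = 2 + H \frac{121}{16} = 2 + \frac{121 H}{16}$)
$27 + r{\left(-10,8 \right)} o = 27 + \left(2 + \frac{121}{16} \cdot 8\right) 70 = 27 + \left(2 + \frac{121}{2}\right) 70 = 27 + \frac{125}{2} \cdot 70 = 27 + 4375 = 4402$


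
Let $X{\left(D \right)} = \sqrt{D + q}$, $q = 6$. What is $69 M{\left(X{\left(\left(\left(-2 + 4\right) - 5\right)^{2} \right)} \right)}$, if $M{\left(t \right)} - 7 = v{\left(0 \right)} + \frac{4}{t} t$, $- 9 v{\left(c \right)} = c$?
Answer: $759$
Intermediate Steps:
$v{\left(c \right)} = - \frac{c}{9}$
$X{\left(D \right)} = \sqrt{6 + D}$ ($X{\left(D \right)} = \sqrt{D + 6} = \sqrt{6 + D}$)
$M{\left(t \right)} = 11$ ($M{\left(t \right)} = 7 + \left(\left(- \frac{1}{9}\right) 0 + \frac{4}{t} t\right) = 7 + \left(0 + 4\right) = 7 + 4 = 11$)
$69 M{\left(X{\left(\left(\left(-2 + 4\right) - 5\right)^{2} \right)} \right)} = 69 \cdot 11 = 759$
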